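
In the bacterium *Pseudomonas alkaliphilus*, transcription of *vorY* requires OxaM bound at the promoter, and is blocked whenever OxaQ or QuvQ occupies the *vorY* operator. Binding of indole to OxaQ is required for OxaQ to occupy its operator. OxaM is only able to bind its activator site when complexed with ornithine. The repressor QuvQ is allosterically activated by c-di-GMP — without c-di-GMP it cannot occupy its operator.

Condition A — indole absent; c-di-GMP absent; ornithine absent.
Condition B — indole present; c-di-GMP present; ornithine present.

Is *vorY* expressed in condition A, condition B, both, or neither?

Condition A:
Indole is absent, so OxaQ is inactive.
c-di-GMP is absent, so QuvQ is inactive.
Ornithine is absent, so OxaM is inactive.
Required activator OxaM is absent, so *vorY* is not transcribed.
→ *vorY* is OFF in A.
Condition B:
Indole is present, so OxaQ is active.
c-di-GMP is present, so QuvQ is active.
Ornithine is present, so OxaM is active.
With repressor OxaQ bound, *vorY* is not transcribed.
→ *vorY* is OFF in B.

neither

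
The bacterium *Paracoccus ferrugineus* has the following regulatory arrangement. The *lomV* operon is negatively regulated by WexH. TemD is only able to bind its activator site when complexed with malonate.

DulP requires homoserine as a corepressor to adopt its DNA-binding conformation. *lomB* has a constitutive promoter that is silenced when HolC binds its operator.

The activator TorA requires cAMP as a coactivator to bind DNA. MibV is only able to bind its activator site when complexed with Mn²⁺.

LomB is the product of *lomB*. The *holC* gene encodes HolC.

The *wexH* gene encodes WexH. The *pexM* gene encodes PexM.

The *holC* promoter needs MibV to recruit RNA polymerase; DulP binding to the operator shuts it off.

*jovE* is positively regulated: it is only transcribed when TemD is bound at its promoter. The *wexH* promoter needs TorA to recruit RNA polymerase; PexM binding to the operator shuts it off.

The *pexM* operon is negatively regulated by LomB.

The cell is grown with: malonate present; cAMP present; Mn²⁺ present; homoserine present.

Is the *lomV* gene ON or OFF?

OFF

Homoserine is present, so DulP is active.
Mn²⁺ is present, so MibV is active.
With repressor DulP bound, *holC* is not transcribed.
So HolC is not produced.
With no repressor bound, *lomB* is transcribed.
So LomB is produced and active.
With repressor LomB bound, *pexM* is not transcribed.
So PexM is not produced.
cAMP is present, so TorA is active.
No repressor is bound and TorA is active, so *wexH* is transcribed.
So WexH is produced and active.
With repressor WexH bound, *lomV* is not transcribed.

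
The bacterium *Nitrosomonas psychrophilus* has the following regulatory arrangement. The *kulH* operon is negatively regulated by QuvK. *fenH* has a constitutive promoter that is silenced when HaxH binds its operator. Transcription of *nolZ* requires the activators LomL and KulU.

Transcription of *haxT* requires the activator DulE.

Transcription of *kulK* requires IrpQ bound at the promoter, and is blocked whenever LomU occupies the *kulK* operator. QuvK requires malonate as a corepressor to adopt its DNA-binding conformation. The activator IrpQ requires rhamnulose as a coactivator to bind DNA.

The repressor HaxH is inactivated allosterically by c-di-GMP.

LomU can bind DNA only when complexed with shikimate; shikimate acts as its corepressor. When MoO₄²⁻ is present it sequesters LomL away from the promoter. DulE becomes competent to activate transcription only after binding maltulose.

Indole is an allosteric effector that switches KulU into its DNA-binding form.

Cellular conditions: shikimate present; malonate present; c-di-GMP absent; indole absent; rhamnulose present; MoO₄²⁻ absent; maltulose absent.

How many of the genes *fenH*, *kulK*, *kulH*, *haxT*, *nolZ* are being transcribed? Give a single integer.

0

c-di-GMP is absent, so HaxH is active.
With repressor HaxH bound, *fenH* is not transcribed.
→ *fenH* is OFF.
Shikimate is present, so LomU is active.
Rhamnulose is present, so IrpQ is active.
With repressor LomU bound, *kulK* is not transcribed.
→ *kulK* is OFF.
Malonate is present, so QuvK is active.
With repressor QuvK bound, *kulH* is not transcribed.
→ *kulH* is OFF.
Maltulose is absent, so DulE is inactive.
Required activator DulE is absent, so *haxT* is not transcribed.
→ *haxT* is OFF.
MoO₄²⁻ is absent, so LomL is active.
Indole is absent, so KulU is inactive.
Required activator KulU is absent, so *nolZ* is not transcribed.
→ *nolZ* is OFF.
0 of the 5 genes are transcribed.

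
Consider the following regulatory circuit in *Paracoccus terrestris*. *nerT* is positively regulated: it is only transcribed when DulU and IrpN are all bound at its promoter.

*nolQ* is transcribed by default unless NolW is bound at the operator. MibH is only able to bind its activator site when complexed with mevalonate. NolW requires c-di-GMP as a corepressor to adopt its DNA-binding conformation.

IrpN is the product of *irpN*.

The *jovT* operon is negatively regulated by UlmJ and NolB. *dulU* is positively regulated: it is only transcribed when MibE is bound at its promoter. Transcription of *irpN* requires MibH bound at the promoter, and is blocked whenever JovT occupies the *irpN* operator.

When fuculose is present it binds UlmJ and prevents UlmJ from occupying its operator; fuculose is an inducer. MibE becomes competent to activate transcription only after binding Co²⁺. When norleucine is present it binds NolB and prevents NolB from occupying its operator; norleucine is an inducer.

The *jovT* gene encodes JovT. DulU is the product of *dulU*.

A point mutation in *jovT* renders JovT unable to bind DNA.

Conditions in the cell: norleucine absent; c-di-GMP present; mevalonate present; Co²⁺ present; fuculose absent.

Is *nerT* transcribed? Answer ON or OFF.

ON

Co²⁺ is present, so MibE is active.
No repressor is bound and MibE is active, so *dulU* is transcribed.
So DulU is produced and active.
JovT is non-functional in this strain, so it has no effect.
Mevalonate is present, so MibH is active.
No repressor is bound and MibH is active, so *irpN* is transcribed.
So IrpN is produced and active.
No repressor is bound and DulU and IrpN are active, so *nerT* is transcribed.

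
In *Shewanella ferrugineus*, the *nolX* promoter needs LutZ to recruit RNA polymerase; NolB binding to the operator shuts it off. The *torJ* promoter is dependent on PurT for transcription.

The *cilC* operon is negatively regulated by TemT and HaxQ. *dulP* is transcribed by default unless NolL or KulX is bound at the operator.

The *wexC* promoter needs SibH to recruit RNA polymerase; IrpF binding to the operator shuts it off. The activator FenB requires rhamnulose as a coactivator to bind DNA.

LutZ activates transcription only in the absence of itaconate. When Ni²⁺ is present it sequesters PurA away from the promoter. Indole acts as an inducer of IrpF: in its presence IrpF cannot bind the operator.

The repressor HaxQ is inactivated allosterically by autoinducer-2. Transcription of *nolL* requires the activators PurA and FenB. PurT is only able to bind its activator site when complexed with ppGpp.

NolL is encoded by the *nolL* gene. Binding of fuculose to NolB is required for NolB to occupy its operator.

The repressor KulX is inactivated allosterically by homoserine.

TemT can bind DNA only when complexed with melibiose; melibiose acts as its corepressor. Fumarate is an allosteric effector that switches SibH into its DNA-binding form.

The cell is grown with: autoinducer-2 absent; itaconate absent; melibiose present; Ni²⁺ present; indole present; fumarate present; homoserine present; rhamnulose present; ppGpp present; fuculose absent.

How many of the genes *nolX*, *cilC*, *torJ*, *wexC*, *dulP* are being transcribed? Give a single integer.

4

Fuculose is absent, so NolB is inactive.
Itaconate is absent, so LutZ is active.
No repressor is bound and LutZ is active, so *nolX* is transcribed.
→ *nolX* is ON.
Melibiose is present, so TemT is active.
Autoinducer-2 is absent, so HaxQ is active.
With repressor TemT bound, *cilC* is not transcribed.
→ *cilC* is OFF.
ppGpp is present, so PurT is active.
No repressor is bound and PurT is active, so *torJ* is transcribed.
→ *torJ* is ON.
Indole is present, so IrpF is inactive.
Fumarate is present, so SibH is active.
No repressor is bound and SibH is active, so *wexC* is transcribed.
→ *wexC* is ON.
Ni²⁺ is present, so PurA is inactive.
Rhamnulose is present, so FenB is active.
Required activator PurA is absent, so *nolL* is not transcribed.
So NolL is not produced.
Homoserine is present, so KulX is inactive.
With no repressor bound, *dulP* is transcribed.
→ *dulP* is ON.
4 of the 5 genes are transcribed.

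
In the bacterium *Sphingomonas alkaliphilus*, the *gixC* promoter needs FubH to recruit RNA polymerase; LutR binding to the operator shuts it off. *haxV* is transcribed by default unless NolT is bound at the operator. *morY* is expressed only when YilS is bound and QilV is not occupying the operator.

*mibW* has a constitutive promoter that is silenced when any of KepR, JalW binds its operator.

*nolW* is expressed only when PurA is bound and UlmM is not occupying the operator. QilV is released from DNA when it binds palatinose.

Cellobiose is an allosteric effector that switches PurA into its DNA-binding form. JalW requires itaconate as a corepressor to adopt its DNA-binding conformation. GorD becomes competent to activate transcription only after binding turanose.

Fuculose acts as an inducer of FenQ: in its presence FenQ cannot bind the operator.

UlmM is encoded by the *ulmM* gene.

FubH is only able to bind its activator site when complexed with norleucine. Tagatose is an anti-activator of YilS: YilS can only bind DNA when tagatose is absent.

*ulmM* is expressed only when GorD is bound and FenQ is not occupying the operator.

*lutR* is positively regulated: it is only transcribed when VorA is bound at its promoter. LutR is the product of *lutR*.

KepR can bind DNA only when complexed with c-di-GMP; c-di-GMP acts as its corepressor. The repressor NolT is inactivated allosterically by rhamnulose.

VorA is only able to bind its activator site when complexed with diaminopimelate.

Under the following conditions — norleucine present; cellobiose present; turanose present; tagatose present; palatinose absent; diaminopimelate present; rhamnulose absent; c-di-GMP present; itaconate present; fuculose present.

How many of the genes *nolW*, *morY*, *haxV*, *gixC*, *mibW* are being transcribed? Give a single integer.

0

Cellobiose is present, so PurA is active.
Turanose is present, so GorD is active.
Fuculose is present, so FenQ is inactive.
No repressor is bound and GorD is active, so *ulmM* is transcribed.
So UlmM is produced and active.
With repressor UlmM bound, *nolW* is not transcribed.
→ *nolW* is OFF.
Palatinose is absent, so QilV is active.
Tagatose is present, so YilS is inactive.
With repressor QilV bound, *morY* is not transcribed.
→ *morY* is OFF.
Rhamnulose is absent, so NolT is active.
With repressor NolT bound, *haxV* is not transcribed.
→ *haxV* is OFF.
Diaminopimelate is present, so VorA is active.
No repressor is bound and VorA is active, so *lutR* is transcribed.
So LutR is produced and active.
Norleucine is present, so FubH is active.
With repressor LutR bound, *gixC* is not transcribed.
→ *gixC* is OFF.
c-di-GMP is present, so KepR is active.
Itaconate is present, so JalW is active.
With repressor KepR bound, *mibW* is not transcribed.
→ *mibW* is OFF.
0 of the 5 genes are transcribed.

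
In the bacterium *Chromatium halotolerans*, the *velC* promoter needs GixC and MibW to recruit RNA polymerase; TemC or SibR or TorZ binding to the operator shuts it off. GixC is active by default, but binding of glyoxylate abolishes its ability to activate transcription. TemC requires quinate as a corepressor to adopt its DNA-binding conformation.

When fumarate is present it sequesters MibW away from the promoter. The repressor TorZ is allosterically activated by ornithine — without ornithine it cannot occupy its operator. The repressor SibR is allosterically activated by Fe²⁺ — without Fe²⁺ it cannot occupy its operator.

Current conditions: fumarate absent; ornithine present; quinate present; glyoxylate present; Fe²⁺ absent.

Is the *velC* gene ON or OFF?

Quinate is present, so TemC is active.
Glyoxylate is present, so GixC is inactive.
Fe²⁺ is absent, so SibR is inactive.
Ornithine is present, so TorZ is active.
Fumarate is absent, so MibW is active.
With repressor TemC bound, *velC* is not transcribed.

OFF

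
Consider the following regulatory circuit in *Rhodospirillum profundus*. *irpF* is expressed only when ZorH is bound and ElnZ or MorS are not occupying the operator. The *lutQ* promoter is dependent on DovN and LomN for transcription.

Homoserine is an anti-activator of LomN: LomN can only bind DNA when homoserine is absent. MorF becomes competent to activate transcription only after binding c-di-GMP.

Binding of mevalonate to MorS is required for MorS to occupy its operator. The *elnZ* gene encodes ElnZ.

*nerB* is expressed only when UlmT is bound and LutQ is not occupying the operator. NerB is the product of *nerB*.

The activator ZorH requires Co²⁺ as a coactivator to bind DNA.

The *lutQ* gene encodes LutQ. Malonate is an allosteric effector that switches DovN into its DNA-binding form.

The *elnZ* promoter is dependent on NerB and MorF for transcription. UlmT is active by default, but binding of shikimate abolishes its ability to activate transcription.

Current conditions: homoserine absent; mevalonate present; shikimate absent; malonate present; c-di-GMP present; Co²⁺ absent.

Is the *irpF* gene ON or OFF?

Shikimate is absent, so UlmT is active.
Malonate is present, so DovN is active.
Homoserine is absent, so LomN is active.
No repressor is bound and DovN and LomN are active, so *lutQ* is transcribed.
So LutQ is produced and active.
With repressor LutQ bound, *nerB* is not transcribed.
So NerB is not produced.
c-di-GMP is present, so MorF is active.
Required activator NerB is absent, so *elnZ* is not transcribed.
So ElnZ is not produced.
Co²⁺ is absent, so ZorH is inactive.
Mevalonate is present, so MorS is active.
With repressor MorS bound, *irpF* is not transcribed.

OFF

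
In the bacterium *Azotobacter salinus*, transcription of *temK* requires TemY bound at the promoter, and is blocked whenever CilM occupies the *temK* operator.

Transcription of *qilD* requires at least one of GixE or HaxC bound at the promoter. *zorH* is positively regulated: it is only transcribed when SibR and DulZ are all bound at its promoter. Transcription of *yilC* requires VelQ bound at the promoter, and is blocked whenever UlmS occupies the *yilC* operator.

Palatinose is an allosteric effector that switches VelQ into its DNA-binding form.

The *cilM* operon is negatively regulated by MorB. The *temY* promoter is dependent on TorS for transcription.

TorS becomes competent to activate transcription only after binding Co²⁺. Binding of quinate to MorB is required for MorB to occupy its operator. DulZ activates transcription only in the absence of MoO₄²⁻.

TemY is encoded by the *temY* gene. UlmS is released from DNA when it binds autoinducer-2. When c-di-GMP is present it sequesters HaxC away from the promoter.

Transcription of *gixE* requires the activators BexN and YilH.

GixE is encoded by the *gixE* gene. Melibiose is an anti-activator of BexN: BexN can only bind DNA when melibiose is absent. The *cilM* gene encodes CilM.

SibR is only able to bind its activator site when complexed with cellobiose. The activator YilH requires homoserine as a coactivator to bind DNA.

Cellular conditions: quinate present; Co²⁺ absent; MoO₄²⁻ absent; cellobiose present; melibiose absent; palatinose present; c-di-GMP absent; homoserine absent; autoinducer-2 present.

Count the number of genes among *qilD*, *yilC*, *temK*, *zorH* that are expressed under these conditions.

3

Melibiose is absent, so BexN is active.
Homoserine is absent, so YilH is inactive.
Required activator YilH is absent, so *gixE* is not transcribed.
So GixE is not produced.
c-di-GMP is absent, so HaxC is active.
Activator HaxC is present, so *qilD* is transcribed.
→ *qilD* is ON.
Autoinducer-2 is present, so UlmS is inactive.
Palatinose is present, so VelQ is active.
No repressor is bound and VelQ is active, so *yilC* is transcribed.
→ *yilC* is ON.
Co²⁺ is absent, so TorS is inactive.
Required activator TorS is absent, so *temY* is not transcribed.
So TemY is not produced.
Quinate is present, so MorB is active.
With repressor MorB bound, *cilM* is not transcribed.
So CilM is not produced.
Required activator TemY is absent, so *temK* is not transcribed.
→ *temK* is OFF.
Cellobiose is present, so SibR is active.
MoO₄²⁻ is absent, so DulZ is active.
No repressor is bound and SibR and DulZ are active, so *zorH* is transcribed.
→ *zorH* is ON.
3 of the 4 genes are transcribed.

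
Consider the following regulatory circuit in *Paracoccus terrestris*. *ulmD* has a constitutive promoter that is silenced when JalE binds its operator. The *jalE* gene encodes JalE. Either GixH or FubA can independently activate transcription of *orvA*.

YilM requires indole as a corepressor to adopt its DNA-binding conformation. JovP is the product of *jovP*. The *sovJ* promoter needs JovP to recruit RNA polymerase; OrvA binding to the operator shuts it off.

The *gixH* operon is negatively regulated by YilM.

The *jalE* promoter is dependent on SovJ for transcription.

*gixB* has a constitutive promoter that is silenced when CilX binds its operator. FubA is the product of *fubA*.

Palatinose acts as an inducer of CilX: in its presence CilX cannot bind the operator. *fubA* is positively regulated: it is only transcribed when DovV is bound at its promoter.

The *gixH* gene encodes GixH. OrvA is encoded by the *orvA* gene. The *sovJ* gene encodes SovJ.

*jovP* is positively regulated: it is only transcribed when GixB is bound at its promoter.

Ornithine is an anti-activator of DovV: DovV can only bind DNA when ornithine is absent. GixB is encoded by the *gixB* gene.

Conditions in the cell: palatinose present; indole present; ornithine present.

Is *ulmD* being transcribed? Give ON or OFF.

OFF

Palatinose is present, so CilX is inactive.
With no repressor bound, *gixB* is transcribed.
So GixB is produced and active.
No repressor is bound and GixB is active, so *jovP* is transcribed.
So JovP is produced and active.
Indole is present, so YilM is active.
With repressor YilM bound, *gixH* is not transcribed.
So GixH is not produced.
Ornithine is present, so DovV is inactive.
Required activator DovV is absent, so *fubA* is not transcribed.
So FubA is not produced.
No activator is available at the *orvA* promoter, so *orvA* is not transcribed.
So OrvA is not produced.
No repressor is bound and JovP is active, so *sovJ* is transcribed.
So SovJ is produced and active.
No repressor is bound and SovJ is active, so *jalE* is transcribed.
So JalE is produced and active.
With repressor JalE bound, *ulmD* is not transcribed.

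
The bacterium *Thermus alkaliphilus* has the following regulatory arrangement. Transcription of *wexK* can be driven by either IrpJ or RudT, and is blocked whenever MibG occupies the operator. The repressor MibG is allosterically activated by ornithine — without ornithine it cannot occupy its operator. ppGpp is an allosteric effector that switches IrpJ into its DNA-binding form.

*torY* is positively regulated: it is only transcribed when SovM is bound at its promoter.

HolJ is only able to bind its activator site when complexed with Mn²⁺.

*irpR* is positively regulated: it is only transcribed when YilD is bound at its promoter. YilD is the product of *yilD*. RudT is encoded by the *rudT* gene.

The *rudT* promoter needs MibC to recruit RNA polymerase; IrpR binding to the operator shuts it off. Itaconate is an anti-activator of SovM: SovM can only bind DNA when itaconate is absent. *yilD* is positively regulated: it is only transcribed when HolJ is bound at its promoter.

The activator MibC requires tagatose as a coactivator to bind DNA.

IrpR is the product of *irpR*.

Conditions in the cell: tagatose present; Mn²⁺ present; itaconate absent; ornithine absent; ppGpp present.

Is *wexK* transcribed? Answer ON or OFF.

Ornithine is absent, so MibG is inactive.
ppGpp is present, so IrpJ is active.
Tagatose is present, so MibC is active.
Mn²⁺ is present, so HolJ is active.
No repressor is bound and HolJ is active, so *yilD* is transcribed.
So YilD is produced and active.
No repressor is bound and YilD is active, so *irpR* is transcribed.
So IrpR is produced and active.
With repressor IrpR bound, *rudT* is not transcribed.
So RudT is not produced.
Activator IrpJ is present, so *wexK* is transcribed.

ON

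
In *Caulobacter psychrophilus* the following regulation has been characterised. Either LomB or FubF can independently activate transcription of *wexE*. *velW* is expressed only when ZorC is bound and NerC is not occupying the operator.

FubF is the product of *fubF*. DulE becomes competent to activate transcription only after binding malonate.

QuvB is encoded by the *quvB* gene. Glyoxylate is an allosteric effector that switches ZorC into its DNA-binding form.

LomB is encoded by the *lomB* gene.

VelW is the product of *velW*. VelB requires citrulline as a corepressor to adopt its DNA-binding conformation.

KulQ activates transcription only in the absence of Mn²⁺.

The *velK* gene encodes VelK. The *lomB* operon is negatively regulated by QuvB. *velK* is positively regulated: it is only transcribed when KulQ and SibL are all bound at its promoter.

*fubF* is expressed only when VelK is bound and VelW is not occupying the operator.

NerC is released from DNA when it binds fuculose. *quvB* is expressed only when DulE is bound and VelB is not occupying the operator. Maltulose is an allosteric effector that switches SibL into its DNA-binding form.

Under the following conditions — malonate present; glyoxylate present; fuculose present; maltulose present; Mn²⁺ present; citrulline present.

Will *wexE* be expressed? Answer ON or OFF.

ON

Citrulline is present, so VelB is active.
Malonate is present, so DulE is active.
With repressor VelB bound, *quvB* is not transcribed.
So QuvB is not produced.
With no repressor bound, *lomB* is transcribed.
So LomB is produced and active.
Mn²⁺ is present, so KulQ is inactive.
Maltulose is present, so SibL is active.
Required activator KulQ is absent, so *velK* is not transcribed.
So VelK is not produced.
Fuculose is present, so NerC is inactive.
Glyoxylate is present, so ZorC is active.
No repressor is bound and ZorC is active, so *velW* is transcribed.
So VelW is produced and active.
With repressor VelW bound, *fubF* is not transcribed.
So FubF is not produced.
Activator LomB is present, so *wexE* is transcribed.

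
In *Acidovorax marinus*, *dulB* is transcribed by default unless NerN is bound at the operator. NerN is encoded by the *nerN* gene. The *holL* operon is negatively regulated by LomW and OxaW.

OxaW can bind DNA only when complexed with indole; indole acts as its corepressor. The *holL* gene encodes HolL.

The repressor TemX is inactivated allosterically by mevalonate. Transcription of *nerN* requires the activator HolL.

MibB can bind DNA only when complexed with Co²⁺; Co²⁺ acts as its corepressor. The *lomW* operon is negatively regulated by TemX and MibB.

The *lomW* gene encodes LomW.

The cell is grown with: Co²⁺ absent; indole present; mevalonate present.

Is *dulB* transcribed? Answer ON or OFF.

ON

Mevalonate is present, so TemX is inactive.
Co²⁺ is absent, so MibB is inactive.
With no repressor bound, *lomW* is transcribed.
So LomW is produced and active.
Indole is present, so OxaW is active.
With repressor LomW bound, *holL* is not transcribed.
So HolL is not produced.
Required activator HolL is absent, so *nerN* is not transcribed.
So NerN is not produced.
With no repressor bound, *dulB* is transcribed.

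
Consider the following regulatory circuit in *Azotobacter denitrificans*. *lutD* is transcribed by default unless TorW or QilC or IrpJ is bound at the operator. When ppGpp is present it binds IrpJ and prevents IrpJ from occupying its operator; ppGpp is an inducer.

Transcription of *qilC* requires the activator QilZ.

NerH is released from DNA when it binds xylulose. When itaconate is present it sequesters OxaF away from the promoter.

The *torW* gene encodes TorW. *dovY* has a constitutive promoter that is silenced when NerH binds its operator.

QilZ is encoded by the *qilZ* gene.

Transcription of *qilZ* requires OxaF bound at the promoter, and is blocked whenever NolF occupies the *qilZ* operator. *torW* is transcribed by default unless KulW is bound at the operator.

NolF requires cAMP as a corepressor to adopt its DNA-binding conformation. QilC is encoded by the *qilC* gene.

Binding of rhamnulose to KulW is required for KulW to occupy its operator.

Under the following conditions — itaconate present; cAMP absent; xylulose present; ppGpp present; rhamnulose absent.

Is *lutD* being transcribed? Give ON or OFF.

OFF

Rhamnulose is absent, so KulW is inactive.
With no repressor bound, *torW* is transcribed.
So TorW is produced and active.
Itaconate is present, so OxaF is inactive.
cAMP is absent, so NolF is inactive.
Required activator OxaF is absent, so *qilZ* is not transcribed.
So QilZ is not produced.
Required activator QilZ is absent, so *qilC* is not transcribed.
So QilC is not produced.
ppGpp is present, so IrpJ is inactive.
With repressor TorW bound, *lutD* is not transcribed.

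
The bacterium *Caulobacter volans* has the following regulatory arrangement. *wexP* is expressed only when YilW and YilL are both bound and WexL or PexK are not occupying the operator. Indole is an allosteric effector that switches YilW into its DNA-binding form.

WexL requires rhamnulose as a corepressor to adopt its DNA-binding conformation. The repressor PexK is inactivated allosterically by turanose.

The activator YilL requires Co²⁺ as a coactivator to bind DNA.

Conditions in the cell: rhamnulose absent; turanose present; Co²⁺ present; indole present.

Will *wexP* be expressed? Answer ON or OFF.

Rhamnulose is absent, so WexL is inactive.
Indole is present, so YilW is active.
Turanose is present, so PexK is inactive.
Co²⁺ is present, so YilL is active.
No repressor is bound and YilW and YilL are active, so *wexP* is transcribed.

ON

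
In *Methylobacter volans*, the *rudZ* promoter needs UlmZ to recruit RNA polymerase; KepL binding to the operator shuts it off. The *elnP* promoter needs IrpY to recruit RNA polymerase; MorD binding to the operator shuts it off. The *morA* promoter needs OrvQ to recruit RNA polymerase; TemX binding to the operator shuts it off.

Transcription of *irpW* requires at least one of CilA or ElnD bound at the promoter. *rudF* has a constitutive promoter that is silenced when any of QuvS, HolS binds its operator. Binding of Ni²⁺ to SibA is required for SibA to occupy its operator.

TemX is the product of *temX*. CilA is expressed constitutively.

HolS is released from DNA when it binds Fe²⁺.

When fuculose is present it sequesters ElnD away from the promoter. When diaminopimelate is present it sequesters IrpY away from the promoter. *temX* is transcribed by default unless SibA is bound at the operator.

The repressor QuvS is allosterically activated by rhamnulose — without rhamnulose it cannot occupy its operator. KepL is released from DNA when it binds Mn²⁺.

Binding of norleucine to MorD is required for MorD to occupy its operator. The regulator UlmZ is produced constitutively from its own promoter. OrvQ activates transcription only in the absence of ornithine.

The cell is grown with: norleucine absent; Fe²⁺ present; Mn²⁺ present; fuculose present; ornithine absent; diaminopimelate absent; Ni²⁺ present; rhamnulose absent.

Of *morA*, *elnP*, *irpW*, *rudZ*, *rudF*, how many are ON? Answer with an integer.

Ni²⁺ is present, so SibA is active.
With repressor SibA bound, *temX* is not transcribed.
So TemX is not produced.
Ornithine is absent, so OrvQ is active.
No repressor is bound and OrvQ is active, so *morA* is transcribed.
→ *morA* is ON.
Diaminopimelate is absent, so IrpY is active.
Norleucine is absent, so MorD is inactive.
No repressor is bound and IrpY is active, so *elnP* is transcribed.
→ *elnP* is ON.
CilA is produced constitutively and is active.
Fuculose is present, so ElnD is inactive.
Activator CilA is present, so *irpW* is transcribed.
→ *irpW* is ON.
UlmZ is produced constitutively and is active.
Mn²⁺ is present, so KepL is inactive.
No repressor is bound and UlmZ is active, so *rudZ* is transcribed.
→ *rudZ* is ON.
Rhamnulose is absent, so QuvS is inactive.
Fe²⁺ is present, so HolS is inactive.
With no repressor bound, *rudF* is transcribed.
→ *rudF* is ON.
5 of the 5 genes are transcribed.

5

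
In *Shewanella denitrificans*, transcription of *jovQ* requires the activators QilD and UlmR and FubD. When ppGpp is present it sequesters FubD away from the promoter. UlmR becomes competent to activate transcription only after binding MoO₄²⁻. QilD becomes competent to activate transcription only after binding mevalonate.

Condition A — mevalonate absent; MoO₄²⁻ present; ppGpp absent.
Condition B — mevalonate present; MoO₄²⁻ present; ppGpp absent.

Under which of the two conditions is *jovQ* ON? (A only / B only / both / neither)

Condition A:
Mevalonate is absent, so QilD is inactive.
MoO₄²⁻ is present, so UlmR is active.
ppGpp is absent, so FubD is active.
Required activator QilD is absent, so *jovQ* is not transcribed.
→ *jovQ* is OFF in A.
Condition B:
Mevalonate is present, so QilD is active.
MoO₄²⁻ is present, so UlmR is active.
ppGpp is absent, so FubD is active.
No repressor is bound and QilD and UlmR and FubD are active, so *jovQ* is transcribed.
→ *jovQ* is ON in B.

B only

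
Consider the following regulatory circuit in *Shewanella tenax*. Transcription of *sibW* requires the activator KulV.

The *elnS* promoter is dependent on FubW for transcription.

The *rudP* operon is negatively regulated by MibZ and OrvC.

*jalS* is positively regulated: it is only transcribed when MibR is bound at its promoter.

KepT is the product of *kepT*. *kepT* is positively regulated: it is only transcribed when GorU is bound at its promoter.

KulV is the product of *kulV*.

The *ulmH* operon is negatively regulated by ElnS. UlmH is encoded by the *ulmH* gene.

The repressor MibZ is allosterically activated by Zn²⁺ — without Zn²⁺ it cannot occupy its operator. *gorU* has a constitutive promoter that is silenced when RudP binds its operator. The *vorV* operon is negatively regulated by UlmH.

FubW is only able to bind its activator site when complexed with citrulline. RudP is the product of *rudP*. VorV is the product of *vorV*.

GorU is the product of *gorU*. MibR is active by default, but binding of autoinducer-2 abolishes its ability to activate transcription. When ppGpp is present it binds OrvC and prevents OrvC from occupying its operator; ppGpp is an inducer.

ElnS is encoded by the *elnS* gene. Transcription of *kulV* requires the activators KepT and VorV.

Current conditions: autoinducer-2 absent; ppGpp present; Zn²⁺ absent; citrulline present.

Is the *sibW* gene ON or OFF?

Zn²⁺ is absent, so MibZ is inactive.
ppGpp is present, so OrvC is inactive.
With no repressor bound, *rudP* is transcribed.
So RudP is produced and active.
With repressor RudP bound, *gorU* is not transcribed.
So GorU is not produced.
Required activator GorU is absent, so *kepT* is not transcribed.
So KepT is not produced.
Citrulline is present, so FubW is active.
No repressor is bound and FubW is active, so *elnS* is transcribed.
So ElnS is produced and active.
With repressor ElnS bound, *ulmH* is not transcribed.
So UlmH is not produced.
With no repressor bound, *vorV* is transcribed.
So VorV is produced and active.
Required activator KepT is absent, so *kulV* is not transcribed.
So KulV is not produced.
Required activator KulV is absent, so *sibW* is not transcribed.

OFF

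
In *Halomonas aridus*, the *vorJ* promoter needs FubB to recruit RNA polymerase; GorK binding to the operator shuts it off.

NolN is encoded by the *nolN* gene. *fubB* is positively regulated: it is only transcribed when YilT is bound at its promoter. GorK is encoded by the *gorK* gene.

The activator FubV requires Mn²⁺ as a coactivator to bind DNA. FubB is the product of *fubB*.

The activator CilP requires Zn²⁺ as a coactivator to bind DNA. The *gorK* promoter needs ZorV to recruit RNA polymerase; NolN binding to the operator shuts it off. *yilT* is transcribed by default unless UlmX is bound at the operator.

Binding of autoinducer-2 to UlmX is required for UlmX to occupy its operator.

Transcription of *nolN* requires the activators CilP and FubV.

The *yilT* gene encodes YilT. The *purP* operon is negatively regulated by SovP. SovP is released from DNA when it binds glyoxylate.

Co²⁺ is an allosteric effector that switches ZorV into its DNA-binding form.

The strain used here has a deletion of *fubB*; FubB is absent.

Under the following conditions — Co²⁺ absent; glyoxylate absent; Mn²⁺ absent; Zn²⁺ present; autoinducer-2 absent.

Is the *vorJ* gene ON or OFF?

OFF

FubB is non-functional in this strain, so it has no effect.
Zn²⁺ is present, so CilP is active.
Mn²⁺ is absent, so FubV is inactive.
Required activator FubV is absent, so *nolN* is not transcribed.
So NolN is not produced.
Co²⁺ is absent, so ZorV is inactive.
Required activator ZorV is absent, so *gorK* is not transcribed.
So GorK is not produced.
Required activator FubB is absent, so *vorJ* is not transcribed.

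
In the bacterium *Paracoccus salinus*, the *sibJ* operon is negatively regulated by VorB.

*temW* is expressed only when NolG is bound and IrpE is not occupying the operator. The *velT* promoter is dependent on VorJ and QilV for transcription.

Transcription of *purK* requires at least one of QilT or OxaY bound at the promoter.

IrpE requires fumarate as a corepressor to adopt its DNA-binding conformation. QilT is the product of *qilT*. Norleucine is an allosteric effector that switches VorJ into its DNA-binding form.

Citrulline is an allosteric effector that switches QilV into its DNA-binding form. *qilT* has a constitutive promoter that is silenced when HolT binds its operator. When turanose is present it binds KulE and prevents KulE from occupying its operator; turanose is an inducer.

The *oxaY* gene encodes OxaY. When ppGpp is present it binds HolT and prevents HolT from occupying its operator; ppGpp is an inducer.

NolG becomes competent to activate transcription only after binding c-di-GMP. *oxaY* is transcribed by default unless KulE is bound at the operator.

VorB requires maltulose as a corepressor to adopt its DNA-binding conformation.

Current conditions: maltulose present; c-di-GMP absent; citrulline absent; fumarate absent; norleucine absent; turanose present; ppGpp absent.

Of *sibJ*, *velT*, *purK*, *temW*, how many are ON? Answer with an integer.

1

Maltulose is present, so VorB is active.
With repressor VorB bound, *sibJ* is not transcribed.
→ *sibJ* is OFF.
Norleucine is absent, so VorJ is inactive.
Citrulline is absent, so QilV is inactive.
Required activator VorJ is absent, so *velT* is not transcribed.
→ *velT* is OFF.
ppGpp is absent, so HolT is active.
With repressor HolT bound, *qilT* is not transcribed.
So QilT is not produced.
Turanose is present, so KulE is inactive.
With no repressor bound, *oxaY* is transcribed.
So OxaY is produced and active.
Activator OxaY is present, so *purK* is transcribed.
→ *purK* is ON.
c-di-GMP is absent, so NolG is inactive.
Fumarate is absent, so IrpE is inactive.
Required activator NolG is absent, so *temW* is not transcribed.
→ *temW* is OFF.
1 of the 4 genes is transcribed.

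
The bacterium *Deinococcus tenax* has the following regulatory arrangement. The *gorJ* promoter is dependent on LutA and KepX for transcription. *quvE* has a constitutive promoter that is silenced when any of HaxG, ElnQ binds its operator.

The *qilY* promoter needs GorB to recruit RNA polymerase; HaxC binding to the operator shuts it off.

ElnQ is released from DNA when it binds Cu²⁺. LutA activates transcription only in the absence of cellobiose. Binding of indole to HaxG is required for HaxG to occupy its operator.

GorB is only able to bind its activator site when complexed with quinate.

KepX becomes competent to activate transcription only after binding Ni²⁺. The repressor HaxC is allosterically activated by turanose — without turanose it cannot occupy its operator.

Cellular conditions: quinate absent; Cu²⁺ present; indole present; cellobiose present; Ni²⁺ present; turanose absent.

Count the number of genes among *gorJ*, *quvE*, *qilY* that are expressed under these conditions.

Cellobiose is present, so LutA is inactive.
Ni²⁺ is present, so KepX is active.
Required activator LutA is absent, so *gorJ* is not transcribed.
→ *gorJ* is OFF.
Indole is present, so HaxG is active.
Cu²⁺ is present, so ElnQ is inactive.
With repressor HaxG bound, *quvE* is not transcribed.
→ *quvE* is OFF.
Quinate is absent, so GorB is inactive.
Turanose is absent, so HaxC is inactive.
Required activator GorB is absent, so *qilY* is not transcribed.
→ *qilY* is OFF.
0 of the 3 genes are transcribed.

0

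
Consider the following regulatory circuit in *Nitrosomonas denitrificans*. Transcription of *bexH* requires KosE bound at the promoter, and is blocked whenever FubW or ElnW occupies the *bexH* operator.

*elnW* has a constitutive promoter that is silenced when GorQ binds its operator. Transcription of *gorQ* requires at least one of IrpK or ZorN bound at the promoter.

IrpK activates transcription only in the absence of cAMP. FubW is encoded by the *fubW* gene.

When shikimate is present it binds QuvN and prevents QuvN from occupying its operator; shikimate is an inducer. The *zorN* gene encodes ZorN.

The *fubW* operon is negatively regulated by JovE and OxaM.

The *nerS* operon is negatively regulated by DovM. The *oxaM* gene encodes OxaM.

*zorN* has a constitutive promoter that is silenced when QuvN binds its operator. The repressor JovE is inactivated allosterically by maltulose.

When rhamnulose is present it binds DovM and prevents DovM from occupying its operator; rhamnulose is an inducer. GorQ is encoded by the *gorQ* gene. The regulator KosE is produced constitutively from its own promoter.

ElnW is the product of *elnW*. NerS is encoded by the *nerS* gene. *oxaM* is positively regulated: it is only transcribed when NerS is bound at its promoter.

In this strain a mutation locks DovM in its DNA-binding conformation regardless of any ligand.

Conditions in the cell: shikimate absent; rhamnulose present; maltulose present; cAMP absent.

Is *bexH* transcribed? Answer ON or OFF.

Maltulose is present, so JovE is inactive.
DovM is constitutively active in this strain.
With repressor DovM bound, *nerS* is not transcribed.
So NerS is not produced.
Required activator NerS is absent, so *oxaM* is not transcribed.
So OxaM is not produced.
With no repressor bound, *fubW* is transcribed.
So FubW is produced and active.
KosE is produced constitutively and is active.
cAMP is absent, so IrpK is active.
Shikimate is absent, so QuvN is active.
With repressor QuvN bound, *zorN* is not transcribed.
So ZorN is not produced.
Activator IrpK is present, so *gorQ* is transcribed.
So GorQ is produced and active.
With repressor GorQ bound, *elnW* is not transcribed.
So ElnW is not produced.
With repressor FubW bound, *bexH* is not transcribed.

OFF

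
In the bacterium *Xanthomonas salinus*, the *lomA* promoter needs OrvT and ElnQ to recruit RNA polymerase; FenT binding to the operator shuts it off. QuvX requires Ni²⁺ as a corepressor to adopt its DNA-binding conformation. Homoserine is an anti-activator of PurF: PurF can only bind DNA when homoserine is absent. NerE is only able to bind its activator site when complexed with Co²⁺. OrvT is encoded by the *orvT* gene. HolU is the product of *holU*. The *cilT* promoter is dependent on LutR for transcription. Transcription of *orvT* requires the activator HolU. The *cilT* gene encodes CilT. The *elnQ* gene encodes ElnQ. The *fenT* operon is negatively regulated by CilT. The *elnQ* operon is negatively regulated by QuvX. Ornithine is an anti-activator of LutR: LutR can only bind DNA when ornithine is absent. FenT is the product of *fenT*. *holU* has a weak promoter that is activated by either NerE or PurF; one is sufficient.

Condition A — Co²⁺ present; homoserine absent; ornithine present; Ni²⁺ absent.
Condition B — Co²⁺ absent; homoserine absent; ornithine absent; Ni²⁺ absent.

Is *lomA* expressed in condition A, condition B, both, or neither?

Condition A:
Co²⁺ is present, so NerE is active.
Homoserine is absent, so PurF is active.
Activator NerE is present, so *holU* is transcribed.
So HolU is produced and active.
No repressor is bound and HolU is active, so *orvT* is transcribed.
So OrvT is produced and active.
Ornithine is present, so LutR is inactive.
Required activator LutR is absent, so *cilT* is not transcribed.
So CilT is not produced.
With no repressor bound, *fenT* is transcribed.
So FenT is produced and active.
Ni²⁺ is absent, so QuvX is inactive.
With no repressor bound, *elnQ* is transcribed.
So ElnQ is produced and active.
With repressor FenT bound, *lomA* is not transcribed.
→ *lomA* is OFF in A.
Condition B:
Co²⁺ is absent, so NerE is inactive.
Homoserine is absent, so PurF is active.
Activator PurF is present, so *holU* is transcribed.
So HolU is produced and active.
No repressor is bound and HolU is active, so *orvT* is transcribed.
So OrvT is produced and active.
Ornithine is absent, so LutR is active.
No repressor is bound and LutR is active, so *cilT* is transcribed.
So CilT is produced and active.
With repressor CilT bound, *fenT* is not transcribed.
So FenT is not produced.
Ni²⁺ is absent, so QuvX is inactive.
With no repressor bound, *elnQ* is transcribed.
So ElnQ is produced and active.
No repressor is bound and OrvT and ElnQ are active, so *lomA* is transcribed.
→ *lomA* is ON in B.

B only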